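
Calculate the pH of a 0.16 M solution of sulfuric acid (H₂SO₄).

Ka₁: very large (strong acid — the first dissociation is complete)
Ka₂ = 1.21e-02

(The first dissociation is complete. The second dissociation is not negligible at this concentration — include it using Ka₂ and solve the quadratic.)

First dissociation is complete: [H⁺]₀ = [HSO₄⁻]₀ = C = 0.16 M. Second dissociation HSO₄⁻ ⇌ H⁺ + SO₄²⁻: let x = [SO₄²⁻]. Ka₂ = (C + x)·x / (C − x) = 1.21e-02 → x² + (C + Ka₂)·x − Ka₂·C = 0 → x² + 0.17210·x − 1.936e-03 = 0. x = (−0.17210 + √(0.17210² + 4 × 1.936e-03)) / 2 = 1.0597e-02 M. [H⁺] = C + x = 0.16 + 1.0597e-02 = 1.7060e-01 M. pH = -log(1.7060e-01) = 0.77.

pH = 0.77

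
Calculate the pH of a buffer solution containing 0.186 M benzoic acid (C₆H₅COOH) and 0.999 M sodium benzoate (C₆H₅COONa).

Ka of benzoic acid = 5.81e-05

pKa = -log(5.81e-05) = 4.24. pH = pKa + log([A⁻]/[HA]) = 4.24 + log(0.999/0.186)

pH = 4.97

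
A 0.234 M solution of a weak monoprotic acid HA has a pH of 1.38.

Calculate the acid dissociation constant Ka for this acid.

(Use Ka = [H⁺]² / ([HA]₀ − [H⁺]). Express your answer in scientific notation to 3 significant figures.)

[H⁺] = 10^(−pH) = 10^(−1.38) = 4.169e-02 M. For HA ⇌ H⁺ + A⁻, Ka = [H⁺][A⁻]/[HA] = [H⁺]² / ([HA]₀ − [H⁺]) = (4.169e-02)² / (0.234 − 4.169e-02) = 9.04e-03.

K_a = 9.04e-03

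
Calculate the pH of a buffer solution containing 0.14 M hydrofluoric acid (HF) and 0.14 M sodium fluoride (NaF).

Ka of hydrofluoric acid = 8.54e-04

pKa = -log(8.54e-04) = 3.07. pH = pKa + log([A⁻]/[HA]) = 3.07 + log(0.14/0.14)

pH = 3.07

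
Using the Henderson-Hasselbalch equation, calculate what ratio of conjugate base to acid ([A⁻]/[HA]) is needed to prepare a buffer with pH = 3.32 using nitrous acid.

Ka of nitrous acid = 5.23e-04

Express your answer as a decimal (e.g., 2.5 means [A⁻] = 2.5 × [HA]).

pKa = -log(5.23e-04) = 3.2815. pH = pKa + log([A⁻]/[HA]), so log([A⁻]/[HA]) = pH − pKa = 3.32 − 3.2815 = 0.0385. [A⁻]/[HA] = 10^(0.0385) = 1.09

[A⁻]/[HA] = 1.09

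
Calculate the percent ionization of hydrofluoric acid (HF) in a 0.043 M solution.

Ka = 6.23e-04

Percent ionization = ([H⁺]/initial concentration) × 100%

Using Ka equilibrium: x² + Ka×x - Ka×C = 0. Solving: [H⁺] = 4.8737e-03. Percent = (4.8737e-03/0.043) × 100

Percent ionization = 11.3%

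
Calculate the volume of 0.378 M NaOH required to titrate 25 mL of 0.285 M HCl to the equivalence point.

At equivalence: moles acid = moles base. moles HCl = 0.285 × 25/1000 = 0.007125 mol. V_base = moles / 0.378 × 1000 = 18.8 mL.

V_{base} = 18.8 mL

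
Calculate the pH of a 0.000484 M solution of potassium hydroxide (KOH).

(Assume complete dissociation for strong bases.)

[OH⁻] = 0.000484 M for strong base. pOH = -log[OH⁻] = 3.32, pH = 14 - pOH

pH = 10.68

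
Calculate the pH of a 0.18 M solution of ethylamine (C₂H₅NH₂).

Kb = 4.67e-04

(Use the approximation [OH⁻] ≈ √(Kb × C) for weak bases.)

[OH⁻] = √(Kb × C) = √(4.67e-04 × 0.18) = 9.1684e-03. pOH = 2.04, pH = 14 - pOH

pH = 11.96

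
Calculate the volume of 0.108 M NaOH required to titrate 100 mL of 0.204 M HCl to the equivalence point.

At equivalence: moles acid = moles base. moles HCl = 0.204 × 100/1000 = 0.0204 mol. V_base = moles / 0.108 × 1000 = 188.9 mL.

V_{base} = 188.9 mL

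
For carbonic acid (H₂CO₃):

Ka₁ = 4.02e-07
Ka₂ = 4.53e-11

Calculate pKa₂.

pKa₂ = -log(Ka₂) = -log(4.53e-11) = 10.34.

pK_{a2} = 10.34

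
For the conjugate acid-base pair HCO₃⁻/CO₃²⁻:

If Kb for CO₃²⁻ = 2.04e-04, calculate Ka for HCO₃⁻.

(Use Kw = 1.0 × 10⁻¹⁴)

For a conjugate pair Ka × Kb = Kw, so Ka = Kw/Kb = 1.0 × 10⁻¹⁴ / 2.04e-04 = 4.90e-11.

K_a = 4.90e-11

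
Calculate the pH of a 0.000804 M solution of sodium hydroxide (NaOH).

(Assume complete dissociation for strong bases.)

[OH⁻] = 0.000804 M for strong base. pOH = -log[OH⁻] = 3.09, pH = 14 - pOH

pH = 10.91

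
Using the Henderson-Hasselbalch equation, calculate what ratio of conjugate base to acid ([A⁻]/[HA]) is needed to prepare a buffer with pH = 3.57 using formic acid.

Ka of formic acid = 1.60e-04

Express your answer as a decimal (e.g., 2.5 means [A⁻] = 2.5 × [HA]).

pKa = -log(1.60e-04) = 3.7959. pH = pKa + log([A⁻]/[HA]), so log([A⁻]/[HA]) = pH − pKa = 3.57 − 3.7959 = -0.2259. [A⁻]/[HA] = 10^(-0.2259) = 0.594

[A⁻]/[HA] = 0.594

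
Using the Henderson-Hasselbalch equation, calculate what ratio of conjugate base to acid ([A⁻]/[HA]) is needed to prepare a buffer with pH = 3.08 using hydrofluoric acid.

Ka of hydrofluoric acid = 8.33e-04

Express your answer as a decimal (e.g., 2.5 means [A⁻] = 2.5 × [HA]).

pKa = -log(8.33e-04) = 3.0794. pH = pKa + log([A⁻]/[HA]), so log([A⁻]/[HA]) = pH − pKa = 3.08 − 3.0794 = 0.0006. [A⁻]/[HA] = 10^(0.0006) = 1.00

[A⁻]/[HA] = 1.00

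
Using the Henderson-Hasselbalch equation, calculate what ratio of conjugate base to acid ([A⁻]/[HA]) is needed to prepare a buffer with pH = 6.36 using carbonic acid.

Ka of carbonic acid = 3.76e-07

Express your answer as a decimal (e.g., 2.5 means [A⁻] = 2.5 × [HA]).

pKa = -log(3.76e-07) = 6.4248. pH = pKa + log([A⁻]/[HA]), so log([A⁻]/[HA]) = pH − pKa = 6.36 − 6.4248 = -0.0648. [A⁻]/[HA] = 10^(-0.0648) = 0.861

[A⁻]/[HA] = 0.861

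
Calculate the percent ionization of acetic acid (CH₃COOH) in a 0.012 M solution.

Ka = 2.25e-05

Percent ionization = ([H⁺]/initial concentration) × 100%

Using Ka equilibrium: x² + Ka×x - Ka×C = 0. Solving: [H⁺] = 5.0849e-04. Percent = (5.0849e-04/0.012) × 100

Percent ionization = 4.24%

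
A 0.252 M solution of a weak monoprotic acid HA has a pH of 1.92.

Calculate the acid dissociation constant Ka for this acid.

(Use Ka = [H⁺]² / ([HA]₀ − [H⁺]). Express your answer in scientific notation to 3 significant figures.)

[H⁺] = 10^(−pH) = 10^(−1.92) = 1.202e-02 M. For HA ⇌ H⁺ + A⁻, Ka = [H⁺][A⁻]/[HA] = [H⁺]² / ([HA]₀ − [H⁺]) = (1.202e-02)² / (0.252 − 1.202e-02) = 6.02e-04.

K_a = 6.02e-04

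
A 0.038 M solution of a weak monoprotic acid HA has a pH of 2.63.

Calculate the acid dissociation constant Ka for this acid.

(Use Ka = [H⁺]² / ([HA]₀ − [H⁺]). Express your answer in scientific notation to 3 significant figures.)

[H⁺] = 10^(−pH) = 10^(−2.63) = 2.344e-03 M. For HA ⇌ H⁺ + A⁻, Ka = [H⁺][A⁻]/[HA] = [H⁺]² / ([HA]₀ − [H⁺]) = (2.344e-03)² / (0.038 − 2.344e-03) = 1.54e-04.

K_a = 1.54e-04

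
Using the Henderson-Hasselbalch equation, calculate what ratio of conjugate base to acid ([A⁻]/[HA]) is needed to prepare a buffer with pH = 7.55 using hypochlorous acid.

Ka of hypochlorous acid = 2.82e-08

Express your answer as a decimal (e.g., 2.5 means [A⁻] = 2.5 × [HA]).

pKa = -log(2.82e-08) = 7.5498. pH = pKa + log([A⁻]/[HA]), so log([A⁻]/[HA]) = pH − pKa = 7.55 − 7.5498 = 0.0002. [A⁻]/[HA] = 10^(0.0002) = 1.00

[A⁻]/[HA] = 1.00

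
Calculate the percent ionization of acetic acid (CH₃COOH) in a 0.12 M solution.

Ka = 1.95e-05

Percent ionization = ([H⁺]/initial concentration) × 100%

Using Ka equilibrium: x² + Ka×x - Ka×C = 0. Solving: [H⁺] = 1.5200e-03. Percent = (1.5200e-03/0.12) × 100

Percent ionization = 1.27%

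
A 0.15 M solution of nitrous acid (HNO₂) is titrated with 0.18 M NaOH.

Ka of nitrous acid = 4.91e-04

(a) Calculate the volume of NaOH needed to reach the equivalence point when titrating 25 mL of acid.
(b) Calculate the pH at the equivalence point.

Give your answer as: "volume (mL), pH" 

moles acid = 0.15 × 25/1000 = 0.00375 mol; V_base = moles/0.18 × 1000 = 20.8 mL. At equivalence only the conjugate base is present: [A⁻] = 0.00375/0.046 = 8.1818e-02 M. Kb = Kw/Ka = 2.04e-11; [OH⁻] = √(Kb × [A⁻]) = 1.2909e-06; pOH = 5.89; pH = 14 - pOH = 8.11.

V = 20.8 mL, pH = 8.11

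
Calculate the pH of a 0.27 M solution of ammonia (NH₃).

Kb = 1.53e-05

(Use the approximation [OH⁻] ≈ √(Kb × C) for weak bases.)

[OH⁻] = √(Kb × C) = √(1.53e-05 × 0.27) = 2.0325e-03. pOH = 2.69, pH = 14 - pOH

pH = 11.31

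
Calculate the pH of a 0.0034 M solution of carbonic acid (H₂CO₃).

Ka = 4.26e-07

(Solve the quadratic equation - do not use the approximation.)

x² + Ka×x - Ka×C = 0. Using quadratic formula: [H⁺] = 3.7845e-05

pH = 4.42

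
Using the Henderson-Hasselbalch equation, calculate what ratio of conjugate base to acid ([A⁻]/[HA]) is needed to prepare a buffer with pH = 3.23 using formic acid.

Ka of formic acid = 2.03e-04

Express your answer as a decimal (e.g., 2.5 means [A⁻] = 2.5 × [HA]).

pKa = -log(2.03e-04) = 3.6925. pH = pKa + log([A⁻]/[HA]), so log([A⁻]/[HA]) = pH − pKa = 3.23 − 3.6925 = -0.4625. [A⁻]/[HA] = 10^(-0.4625) = 0.345

[A⁻]/[HA] = 0.345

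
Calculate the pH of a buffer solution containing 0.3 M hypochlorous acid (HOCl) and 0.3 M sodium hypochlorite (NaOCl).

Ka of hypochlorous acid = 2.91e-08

pKa = -log(2.91e-08) = 7.54. pH = pKa + log([A⁻]/[HA]) = 7.54 + log(0.3/0.3)

pH = 7.54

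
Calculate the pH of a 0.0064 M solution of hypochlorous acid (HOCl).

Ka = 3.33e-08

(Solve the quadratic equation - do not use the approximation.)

x² + Ka×x - Ka×C = 0. Using quadratic formula: [H⁺] = 1.4582e-05

pH = 4.84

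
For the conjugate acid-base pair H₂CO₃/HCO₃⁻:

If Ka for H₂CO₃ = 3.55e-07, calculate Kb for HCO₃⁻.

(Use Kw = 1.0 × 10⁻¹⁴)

For a conjugate pair Ka × Kb = Kw, so Kb = Kw/Ka = 1.0 × 10⁻¹⁴ / 3.55e-07 = 2.82e-08.

K_b = 2.82e-08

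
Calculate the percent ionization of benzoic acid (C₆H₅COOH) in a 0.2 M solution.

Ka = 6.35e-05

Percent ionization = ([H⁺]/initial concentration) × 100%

Using Ka equilibrium: x² + Ka×x - Ka×C = 0. Solving: [H⁺] = 3.5321e-03. Percent = (3.5321e-03/0.2) × 100

Percent ionization = 1.77%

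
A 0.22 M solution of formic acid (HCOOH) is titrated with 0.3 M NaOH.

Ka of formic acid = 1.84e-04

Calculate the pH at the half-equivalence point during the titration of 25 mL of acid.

At half-equivalence [HA] = [A⁻], so Henderson-Hasselbalch gives pH = pKa = -log(1.84e-04) = 3.74.

pH = pKa = 3.74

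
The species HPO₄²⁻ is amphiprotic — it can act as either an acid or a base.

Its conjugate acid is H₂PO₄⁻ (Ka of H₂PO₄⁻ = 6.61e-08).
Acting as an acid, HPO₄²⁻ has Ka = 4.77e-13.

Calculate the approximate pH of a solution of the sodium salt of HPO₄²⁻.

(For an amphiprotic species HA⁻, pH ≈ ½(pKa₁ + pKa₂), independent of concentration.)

pKa₁ = -log(6.61e-08) = 7.18; pKa₂ = -log(4.77e-13) = 12.32. For an amphiprotic species, pH ≈ ½(pKa₁ + pKa₂) = ½(7.18 + 12.32) = 9.75.

pH = 9.75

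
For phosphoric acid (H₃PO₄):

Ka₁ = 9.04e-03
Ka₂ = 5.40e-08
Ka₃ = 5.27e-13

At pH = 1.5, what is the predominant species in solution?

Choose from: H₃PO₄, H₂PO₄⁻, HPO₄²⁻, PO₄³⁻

pKa₁ = 2.04, pKa₂ = 7.27, pKa₃ = 12.28. For a polyprotic acid the predominant species crosses at each pKa: below pKa_n the protonated form dominates, above it the deprotonated form does. At pH = 1.5, the predominant species is H₃PO₄.

H₃PO₄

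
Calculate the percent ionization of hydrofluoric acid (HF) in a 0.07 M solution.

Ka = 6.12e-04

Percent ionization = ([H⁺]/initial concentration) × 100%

Using Ka equilibrium: x² + Ka×x - Ka×C = 0. Solving: [H⁺] = 6.2464e-03. Percent = (6.2464e-03/0.07) × 100

Percent ionization = 8.92%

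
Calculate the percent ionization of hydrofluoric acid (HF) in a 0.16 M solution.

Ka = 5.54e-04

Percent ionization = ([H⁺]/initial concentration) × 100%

Using Ka equilibrium: x² + Ka×x - Ka×C = 0. Solving: [H⁺] = 9.1420e-03. Percent = (9.1420e-03/0.16) × 100

Percent ionization = 5.71%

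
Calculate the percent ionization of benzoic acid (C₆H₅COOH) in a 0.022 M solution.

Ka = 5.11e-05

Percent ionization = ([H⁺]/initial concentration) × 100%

Using Ka equilibrium: x² + Ka×x - Ka×C = 0. Solving: [H⁺] = 1.0350e-03. Percent = (1.0350e-03/0.022) × 100

Percent ionization = 4.7%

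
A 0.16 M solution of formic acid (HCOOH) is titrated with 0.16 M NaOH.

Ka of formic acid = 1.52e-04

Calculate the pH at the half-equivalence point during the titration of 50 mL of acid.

At half-equivalence [HA] = [A⁻], so Henderson-Hasselbalch gives pH = pKa = -log(1.52e-04) = 3.82.

pH = pKa = 3.82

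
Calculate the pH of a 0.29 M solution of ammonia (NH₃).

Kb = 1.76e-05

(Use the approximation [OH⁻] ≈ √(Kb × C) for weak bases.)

[OH⁻] = √(Kb × C) = √(1.76e-05 × 0.29) = 2.2592e-03. pOH = 2.65, pH = 14 - pOH

pH = 11.35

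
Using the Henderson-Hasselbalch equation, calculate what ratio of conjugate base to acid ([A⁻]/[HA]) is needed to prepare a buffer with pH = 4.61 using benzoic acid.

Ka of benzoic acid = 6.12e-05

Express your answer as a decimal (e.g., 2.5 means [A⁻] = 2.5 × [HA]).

pKa = -log(6.12e-05) = 4.2132. pH = pKa + log([A⁻]/[HA]), so log([A⁻]/[HA]) = pH − pKa = 4.61 − 4.2132 = 0.3968. [A⁻]/[HA] = 10^(0.3968) = 2.49

[A⁻]/[HA] = 2.49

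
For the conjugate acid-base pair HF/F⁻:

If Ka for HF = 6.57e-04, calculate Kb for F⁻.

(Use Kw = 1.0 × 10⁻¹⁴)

For a conjugate pair Ka × Kb = Kw, so Kb = Kw/Ka = 1.0 × 10⁻¹⁴ / 6.57e-04 = 1.52e-11.

K_b = 1.52e-11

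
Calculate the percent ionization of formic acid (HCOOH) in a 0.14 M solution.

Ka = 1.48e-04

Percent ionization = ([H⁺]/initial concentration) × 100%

Using Ka equilibrium: x² + Ka×x - Ka×C = 0. Solving: [H⁺] = 4.4785e-03. Percent = (4.4785e-03/0.14) × 100

Percent ionization = 3.2%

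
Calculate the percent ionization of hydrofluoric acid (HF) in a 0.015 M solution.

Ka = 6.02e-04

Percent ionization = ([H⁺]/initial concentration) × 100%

Using Ka equilibrium: x² + Ka×x - Ka×C = 0. Solving: [H⁺] = 2.7190e-03. Percent = (2.7190e-03/0.015) × 100

Percent ionization = 18.1%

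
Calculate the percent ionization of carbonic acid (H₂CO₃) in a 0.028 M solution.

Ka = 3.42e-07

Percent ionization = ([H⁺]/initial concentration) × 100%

Using Ka equilibrium: x² + Ka×x - Ka×C = 0. Solving: [H⁺] = 9.7686e-05. Percent = (9.7686e-05/0.028) × 100

Percent ionization = 0.349%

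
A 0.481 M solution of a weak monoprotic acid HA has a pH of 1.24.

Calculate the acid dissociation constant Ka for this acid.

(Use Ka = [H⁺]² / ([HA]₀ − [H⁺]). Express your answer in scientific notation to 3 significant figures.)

[H⁺] = 10^(−pH) = 10^(−1.24) = 5.754e-02 M. For HA ⇌ H⁺ + A⁻, Ka = [H⁺][A⁻]/[HA] = [H⁺]² / ([HA]₀ − [H⁺]) = (5.754e-02)² / (0.481 − 5.754e-02) = 7.82e-03.

K_a = 7.82e-03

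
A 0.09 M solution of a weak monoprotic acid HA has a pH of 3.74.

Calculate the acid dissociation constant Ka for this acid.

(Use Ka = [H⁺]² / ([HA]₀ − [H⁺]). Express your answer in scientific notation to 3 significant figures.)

[H⁺] = 10^(−pH) = 10^(−3.74) = 1.820e-04 M. For HA ⇌ H⁺ + A⁻, Ka = [H⁺][A⁻]/[HA] = [H⁺]² / ([HA]₀ − [H⁺]) = (1.820e-04)² / (0.09 − 1.820e-04) = 3.69e-07.

K_a = 3.69e-07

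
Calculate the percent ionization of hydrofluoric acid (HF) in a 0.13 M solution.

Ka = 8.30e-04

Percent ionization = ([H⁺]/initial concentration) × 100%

Using Ka equilibrium: x² + Ka×x - Ka×C = 0. Solving: [H⁺] = 9.9808e-03. Percent = (9.9808e-03/0.13) × 100

Percent ionization = 7.68%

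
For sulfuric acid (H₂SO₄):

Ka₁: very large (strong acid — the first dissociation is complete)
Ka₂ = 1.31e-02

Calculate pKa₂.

pKa₂ = -log(Ka₂) = -log(1.31e-02) = 1.88.

pK_{a2} = 1.88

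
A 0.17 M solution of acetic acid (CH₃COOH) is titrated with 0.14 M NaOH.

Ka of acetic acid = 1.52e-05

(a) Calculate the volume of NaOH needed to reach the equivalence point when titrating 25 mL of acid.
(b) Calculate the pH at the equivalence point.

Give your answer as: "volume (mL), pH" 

moles acid = 0.17 × 25/1000 = 0.00425 mol; V_base = moles/0.14 × 1000 = 30.4 mL. At equivalence only the conjugate base is present: [A⁻] = 0.00425/0.055 = 7.6774e-02 M. Kb = Kw/Ka = 6.58e-10; [OH⁻] = √(Kb × [A⁻]) = 7.1070e-06; pOH = 5.15; pH = 14 - pOH = 8.85.

V = 30.4 mL, pH = 8.85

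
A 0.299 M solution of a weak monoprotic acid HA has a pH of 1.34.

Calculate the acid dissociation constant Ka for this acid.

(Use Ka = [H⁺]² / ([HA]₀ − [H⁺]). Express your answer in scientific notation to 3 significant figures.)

[H⁺] = 10^(−pH) = 10^(−1.34) = 4.571e-02 M. For HA ⇌ H⁺ + A⁻, Ka = [H⁺][A⁻]/[HA] = [H⁺]² / ([HA]₀ − [H⁺]) = (4.571e-02)² / (0.299 − 4.571e-02) = 8.25e-03.

K_a = 8.25e-03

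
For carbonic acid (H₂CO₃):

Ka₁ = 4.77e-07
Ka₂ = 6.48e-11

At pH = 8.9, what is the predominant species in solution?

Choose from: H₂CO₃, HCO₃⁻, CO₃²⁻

pKa₁ = 6.32, pKa₂ = 10.19. For a polyprotic acid the predominant species crosses at each pKa: below pKa_n the protonated form dominates, above it the deprotonated form does. At pH = 8.9, the predominant species is HCO₃⁻.

HCO₃⁻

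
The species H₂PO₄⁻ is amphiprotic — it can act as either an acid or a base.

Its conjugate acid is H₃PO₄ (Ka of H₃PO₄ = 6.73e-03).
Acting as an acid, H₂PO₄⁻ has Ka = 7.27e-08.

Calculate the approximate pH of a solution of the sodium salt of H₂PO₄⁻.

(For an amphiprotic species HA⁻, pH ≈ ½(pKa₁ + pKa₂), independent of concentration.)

pKa₁ = -log(6.73e-03) = 2.17; pKa₂ = -log(7.27e-08) = 7.14. For an amphiprotic species, pH ≈ ½(pKa₁ + pKa₂) = ½(2.17 + 7.14) = 4.66.

pH = 4.66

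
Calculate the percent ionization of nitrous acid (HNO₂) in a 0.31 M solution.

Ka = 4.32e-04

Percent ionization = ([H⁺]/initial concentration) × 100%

Using Ka equilibrium: x² + Ka×x - Ka×C = 0. Solving: [H⁺] = 1.1358e-02. Percent = (1.1358e-02/0.31) × 100

Percent ionization = 3.66%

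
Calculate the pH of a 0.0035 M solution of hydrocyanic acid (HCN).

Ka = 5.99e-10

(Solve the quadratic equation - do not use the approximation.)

x² + Ka×x - Ka×C = 0. Using quadratic formula: [H⁺] = 1.4476e-06

pH = 5.84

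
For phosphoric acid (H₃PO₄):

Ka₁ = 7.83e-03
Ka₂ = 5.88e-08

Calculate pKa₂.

pKa₂ = -log(Ka₂) = -log(5.88e-08) = 7.23.

pK_{a2} = 7.23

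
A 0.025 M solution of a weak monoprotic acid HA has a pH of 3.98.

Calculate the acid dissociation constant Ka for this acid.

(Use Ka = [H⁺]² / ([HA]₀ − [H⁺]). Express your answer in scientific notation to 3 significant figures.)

[H⁺] = 10^(−pH) = 10^(−3.98) = 1.047e-04 M. For HA ⇌ H⁺ + A⁻, Ka = [H⁺][A⁻]/[HA] = [H⁺]² / ([HA]₀ − [H⁺]) = (1.047e-04)² / (0.025 − 1.047e-04) = 4.40e-07.

K_a = 4.40e-07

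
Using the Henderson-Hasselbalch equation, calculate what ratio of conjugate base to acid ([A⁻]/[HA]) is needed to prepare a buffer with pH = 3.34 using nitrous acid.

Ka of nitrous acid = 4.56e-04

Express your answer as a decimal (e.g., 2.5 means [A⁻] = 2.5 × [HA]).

pKa = -log(4.56e-04) = 3.3410. pH = pKa + log([A⁻]/[HA]), so log([A⁻]/[HA]) = pH − pKa = 3.34 − 3.3410 = -0.0010. [A⁻]/[HA] = 10^(-0.0010) = 0.998

[A⁻]/[HA] = 0.998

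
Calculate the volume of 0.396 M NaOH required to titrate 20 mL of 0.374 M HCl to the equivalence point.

At equivalence: moles acid = moles base. moles HCl = 0.374 × 20/1000 = 0.00748 mol. V_base = moles / 0.396 × 1000 = 18.9 mL.

V_{base} = 18.9 mL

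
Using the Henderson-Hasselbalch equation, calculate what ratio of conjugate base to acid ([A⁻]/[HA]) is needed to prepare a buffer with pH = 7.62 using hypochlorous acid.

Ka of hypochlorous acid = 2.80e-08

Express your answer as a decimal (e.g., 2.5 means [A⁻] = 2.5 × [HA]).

pKa = -log(2.80e-08) = 7.5528. pH = pKa + log([A⁻]/[HA]), so log([A⁻]/[HA]) = pH − pKa = 7.62 − 7.5528 = 0.0672. [A⁻]/[HA] = 10^(0.0672) = 1.17

[A⁻]/[HA] = 1.17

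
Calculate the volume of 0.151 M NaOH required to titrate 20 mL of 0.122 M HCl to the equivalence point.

At equivalence: moles acid = moles base. moles HCl = 0.122 × 20/1000 = 0.00244 mol. V_base = moles / 0.151 × 1000 = 16.2 mL.

V_{base} = 16.2 mL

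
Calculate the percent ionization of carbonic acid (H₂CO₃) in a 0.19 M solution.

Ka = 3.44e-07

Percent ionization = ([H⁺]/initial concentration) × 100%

Using Ka equilibrium: x² + Ka×x - Ka×C = 0. Solving: [H⁺] = 2.5548e-04. Percent = (2.5548e-04/0.19) × 100

Percent ionization = 0.134%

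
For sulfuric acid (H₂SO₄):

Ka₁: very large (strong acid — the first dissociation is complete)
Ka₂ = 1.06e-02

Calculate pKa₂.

pKa₂ = -log(Ka₂) = -log(1.06e-02) = 1.97.

pK_{a2} = 1.97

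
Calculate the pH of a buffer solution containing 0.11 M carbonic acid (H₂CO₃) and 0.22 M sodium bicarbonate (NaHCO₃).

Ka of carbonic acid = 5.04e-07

pKa = -log(5.04e-07) = 6.30. pH = pKa + log([A⁻]/[HA]) = 6.30 + log(0.22/0.11)

pH = 6.60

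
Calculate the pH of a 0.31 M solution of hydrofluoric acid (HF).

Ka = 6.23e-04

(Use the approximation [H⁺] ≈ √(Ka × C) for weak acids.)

[H⁺] = √(Ka × C) = √(6.23e-04 × 0.31) = 1.3897e-02. pH = -log(1.3897e-02)

pH = 1.86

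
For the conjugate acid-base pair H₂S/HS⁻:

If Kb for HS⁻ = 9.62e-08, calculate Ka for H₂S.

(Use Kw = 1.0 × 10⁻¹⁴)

For a conjugate pair Ka × Kb = Kw, so Ka = Kw/Kb = 1.0 × 10⁻¹⁴ / 9.62e-08 = 1.04e-07.

K_a = 1.04e-07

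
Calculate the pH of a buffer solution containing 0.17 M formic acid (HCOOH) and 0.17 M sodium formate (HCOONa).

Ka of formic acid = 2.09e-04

pKa = -log(2.09e-04) = 3.68. pH = pKa + log([A⁻]/[HA]) = 3.68 + log(0.17/0.17)

pH = 3.68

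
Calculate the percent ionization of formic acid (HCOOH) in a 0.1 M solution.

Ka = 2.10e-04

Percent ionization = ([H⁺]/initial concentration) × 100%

Using Ka equilibrium: x² + Ka×x - Ka×C = 0. Solving: [H⁺] = 4.4788e-03. Percent = (4.4788e-03/0.1) × 100

Percent ionization = 4.48%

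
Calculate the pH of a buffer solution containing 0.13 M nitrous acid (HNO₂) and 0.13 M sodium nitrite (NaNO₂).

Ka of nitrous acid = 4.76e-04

pKa = -log(4.76e-04) = 3.32. pH = pKa + log([A⁻]/[HA]) = 3.32 + log(0.13/0.13)

pH = 3.32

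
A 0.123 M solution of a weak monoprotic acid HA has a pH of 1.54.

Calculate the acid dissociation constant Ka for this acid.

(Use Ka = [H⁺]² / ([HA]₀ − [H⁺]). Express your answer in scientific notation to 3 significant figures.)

[H⁺] = 10^(−pH) = 10^(−1.54) = 2.884e-02 M. For HA ⇌ H⁺ + A⁻, Ka = [H⁺][A⁻]/[HA] = [H⁺]² / ([HA]₀ − [H⁺]) = (2.884e-02)² / (0.123 − 2.884e-02) = 8.83e-03.

K_a = 8.83e-03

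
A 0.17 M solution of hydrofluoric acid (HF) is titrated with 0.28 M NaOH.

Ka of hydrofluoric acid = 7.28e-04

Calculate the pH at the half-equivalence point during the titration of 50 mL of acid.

At half-equivalence [HA] = [A⁻], so Henderson-Hasselbalch gives pH = pKa = -log(7.28e-04) = 3.14.

pH = pKa = 3.14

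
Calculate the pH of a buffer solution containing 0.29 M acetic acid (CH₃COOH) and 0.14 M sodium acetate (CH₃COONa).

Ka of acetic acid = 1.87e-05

pKa = -log(1.87e-05) = 4.73. pH = pKa + log([A⁻]/[HA]) = 4.73 + log(0.14/0.29)

pH = 4.41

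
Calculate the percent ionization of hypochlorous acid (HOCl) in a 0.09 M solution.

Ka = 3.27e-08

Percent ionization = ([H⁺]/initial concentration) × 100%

Using Ka equilibrium: x² + Ka×x - Ka×C = 0. Solving: [H⁺] = 5.4233e-05. Percent = (5.4233e-05/0.09) × 100

Percent ionization = 0.0603%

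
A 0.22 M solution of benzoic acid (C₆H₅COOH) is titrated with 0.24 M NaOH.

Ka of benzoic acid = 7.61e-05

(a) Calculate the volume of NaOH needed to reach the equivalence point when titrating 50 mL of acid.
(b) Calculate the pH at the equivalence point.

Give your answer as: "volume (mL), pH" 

moles acid = 0.22 × 50/1000 = 0.011 mol; V_base = moles/0.24 × 1000 = 45.8 mL. At equivalence only the conjugate base is present: [A⁻] = 0.011/0.096 = 1.1478e-01 M. Kb = Kw/Ka = 1.31e-10; [OH⁻] = √(Kb × [A⁻]) = 3.8837e-06; pOH = 5.41; pH = 14 - pOH = 8.59.

V = 45.8 mL, pH = 8.59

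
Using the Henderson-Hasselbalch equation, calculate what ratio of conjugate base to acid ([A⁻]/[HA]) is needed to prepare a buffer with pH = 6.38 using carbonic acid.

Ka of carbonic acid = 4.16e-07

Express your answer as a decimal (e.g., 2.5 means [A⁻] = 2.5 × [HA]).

pKa = -log(4.16e-07) = 6.3809. pH = pKa + log([A⁻]/[HA]), so log([A⁻]/[HA]) = pH − pKa = 6.38 − 6.3809 = -0.0009. [A⁻]/[HA] = 10^(-0.0009) = 0.998

[A⁻]/[HA] = 0.998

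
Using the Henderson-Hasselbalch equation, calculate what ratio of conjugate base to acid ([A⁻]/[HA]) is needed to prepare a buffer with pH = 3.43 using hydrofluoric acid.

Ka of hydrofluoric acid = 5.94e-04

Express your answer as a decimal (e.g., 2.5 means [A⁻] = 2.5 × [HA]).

pKa = -log(5.94e-04) = 3.2262. pH = pKa + log([A⁻]/[HA]), so log([A⁻]/[HA]) = pH − pKa = 3.43 − 3.2262 = 0.2038. [A⁻]/[HA] = 10^(0.2038) = 1.60

[A⁻]/[HA] = 1.60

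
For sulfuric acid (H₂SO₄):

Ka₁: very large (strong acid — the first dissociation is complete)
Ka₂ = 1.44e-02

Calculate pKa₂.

pKa₂ = -log(Ka₂) = -log(1.44e-02) = 1.84.

pK_{a2} = 1.84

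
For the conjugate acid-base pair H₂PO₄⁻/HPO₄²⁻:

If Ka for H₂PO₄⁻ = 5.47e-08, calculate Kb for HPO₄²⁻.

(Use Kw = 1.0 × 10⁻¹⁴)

For a conjugate pair Ka × Kb = Kw, so Kb = Kw/Ka = 1.0 × 10⁻¹⁴ / 5.47e-08 = 1.83e-07.

K_b = 1.83e-07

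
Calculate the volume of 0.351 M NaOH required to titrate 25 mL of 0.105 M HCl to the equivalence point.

At equivalence: moles acid = moles base. moles HCl = 0.105 × 25/1000 = 0.002625 mol. V_base = moles / 0.351 × 1000 = 7.5 mL.

V_{base} = 7.5 mL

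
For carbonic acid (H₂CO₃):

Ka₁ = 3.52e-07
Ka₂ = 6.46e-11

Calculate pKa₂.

pKa₂ = -log(Ka₂) = -log(6.46e-11) = 10.19.

pK_{a2} = 10.19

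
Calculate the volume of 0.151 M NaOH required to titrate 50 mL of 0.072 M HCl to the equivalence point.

At equivalence: moles acid = moles base. moles HCl = 0.072 × 50/1000 = 0.0036 mol. V_base = moles / 0.151 × 1000 = 23.8 mL.

V_{base} = 23.8 mL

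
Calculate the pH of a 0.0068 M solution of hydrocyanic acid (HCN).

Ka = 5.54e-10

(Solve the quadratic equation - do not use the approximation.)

x² + Ka×x - Ka×C = 0. Using quadratic formula: [H⁺] = 1.9407e-06

pH = 5.71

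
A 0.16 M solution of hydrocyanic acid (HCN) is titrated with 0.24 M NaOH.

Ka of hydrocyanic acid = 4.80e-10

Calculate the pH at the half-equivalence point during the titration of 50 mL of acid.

At half-equivalence [HA] = [A⁻], so Henderson-Hasselbalch gives pH = pKa = -log(4.80e-10) = 9.32.

pH = pKa = 9.32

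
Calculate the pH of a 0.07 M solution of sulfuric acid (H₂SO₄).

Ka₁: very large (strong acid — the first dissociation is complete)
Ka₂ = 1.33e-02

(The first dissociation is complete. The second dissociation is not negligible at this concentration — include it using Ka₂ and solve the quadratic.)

First dissociation is complete: [H⁺]₀ = [HSO₄⁻]₀ = C = 0.07 M. Second dissociation HSO₄⁻ ⇌ H⁺ + SO₄²⁻: let x = [SO₄²⁻]. Ka₂ = (C + x)·x / (C − x) = 1.33e-02 → x² + (C + Ka₂)·x − Ka₂·C = 0 → x² + 0.08330·x − 9.310e-04 = 0. x = (−0.08330 + √(0.08330² + 4 × 9.310e-04)) / 2 = 9.9806e-03 M. [H⁺] = C + x = 0.07 + 9.9806e-03 = 7.9981e-02 M. pH = -log(7.9981e-02) = 1.10.

pH = 1.10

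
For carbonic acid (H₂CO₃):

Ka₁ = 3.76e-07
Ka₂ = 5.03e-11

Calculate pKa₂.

pKa₂ = -log(Ka₂) = -log(5.03e-11) = 10.30.

pK_{a2} = 10.30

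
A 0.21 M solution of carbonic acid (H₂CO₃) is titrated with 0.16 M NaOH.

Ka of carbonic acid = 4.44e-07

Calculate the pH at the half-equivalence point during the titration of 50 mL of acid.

At half-equivalence [HA] = [A⁻], so Henderson-Hasselbalch gives pH = pKa = -log(4.44e-07) = 6.35.

pH = pKa = 6.35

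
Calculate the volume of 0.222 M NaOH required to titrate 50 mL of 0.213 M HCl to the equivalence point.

At equivalence: moles acid = moles base. moles HCl = 0.213 × 50/1000 = 0.01065 mol. V_base = moles / 0.222 × 1000 = 48.0 mL.

V_{base} = 48.0 mL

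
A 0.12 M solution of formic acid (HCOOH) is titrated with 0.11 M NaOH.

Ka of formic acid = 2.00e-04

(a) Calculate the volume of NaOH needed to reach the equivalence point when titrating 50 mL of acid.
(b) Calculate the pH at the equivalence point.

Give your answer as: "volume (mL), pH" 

moles acid = 0.12 × 50/1000 = 0.006 mol; V_base = moles/0.11 × 1000 = 54.5 mL. At equivalence only the conjugate base is present: [A⁻] = 0.006/0.105 = 5.7391e-02 M. Kb = Kw/Ka = 5.00e-11; [OH⁻] = √(Kb × [A⁻]) = 1.6940e-06; pOH = 5.77; pH = 14 - pOH = 8.23.

V = 54.5 mL, pH = 8.23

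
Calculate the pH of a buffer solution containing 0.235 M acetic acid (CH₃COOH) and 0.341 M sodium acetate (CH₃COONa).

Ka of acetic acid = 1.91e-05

pKa = -log(1.91e-05) = 4.72. pH = pKa + log([A⁻]/[HA]) = 4.72 + log(0.341/0.235)

pH = 4.88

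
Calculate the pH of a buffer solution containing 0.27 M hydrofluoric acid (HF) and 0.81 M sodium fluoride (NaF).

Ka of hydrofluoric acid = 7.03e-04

pKa = -log(7.03e-04) = 3.15. pH = pKa + log([A⁻]/[HA]) = 3.15 + log(0.81/0.27)

pH = 3.63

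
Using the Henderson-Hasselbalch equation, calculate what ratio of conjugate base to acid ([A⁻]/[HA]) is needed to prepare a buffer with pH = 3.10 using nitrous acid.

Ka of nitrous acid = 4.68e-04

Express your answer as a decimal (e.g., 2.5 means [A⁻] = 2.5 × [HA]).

pKa = -log(4.68e-04) = 3.3298. pH = pKa + log([A⁻]/[HA]), so log([A⁻]/[HA]) = pH − pKa = 3.10 − 3.3298 = -0.2298. [A⁻]/[HA] = 10^(-0.2298) = 0.589

[A⁻]/[HA] = 0.589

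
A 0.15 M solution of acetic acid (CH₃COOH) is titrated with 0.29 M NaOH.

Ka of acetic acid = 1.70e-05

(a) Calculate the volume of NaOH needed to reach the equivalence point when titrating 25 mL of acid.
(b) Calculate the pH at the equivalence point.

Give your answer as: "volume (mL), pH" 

moles acid = 0.15 × 25/1000 = 0.00375 mol; V_base = moles/0.29 × 1000 = 12.9 mL. At equivalence only the conjugate base is present: [A⁻] = 0.00375/0.038 = 9.8864e-02 M. Kb = Kw/Ka = 5.88e-10; [OH⁻] = √(Kb × [A⁻]) = 7.6259e-06; pOH = 5.12; pH = 14 - pOH = 8.88.

V = 12.9 mL, pH = 8.88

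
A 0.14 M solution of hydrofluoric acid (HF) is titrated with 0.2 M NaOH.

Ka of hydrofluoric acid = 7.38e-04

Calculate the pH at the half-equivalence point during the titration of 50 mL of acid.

At half-equivalence [HA] = [A⁻], so Henderson-Hasselbalch gives pH = pKa = -log(7.38e-04) = 3.13.

pH = pKa = 3.13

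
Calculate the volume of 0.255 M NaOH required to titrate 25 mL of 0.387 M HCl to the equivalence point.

At equivalence: moles acid = moles base. moles HCl = 0.387 × 25/1000 = 0.009675 mol. V_base = moles / 0.255 × 1000 = 37.9 mL.

V_{base} = 37.9 mL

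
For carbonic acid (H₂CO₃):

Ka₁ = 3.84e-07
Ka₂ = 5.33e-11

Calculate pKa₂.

pKa₂ = -log(Ka₂) = -log(5.33e-11) = 10.27.

pK_{a2} = 10.27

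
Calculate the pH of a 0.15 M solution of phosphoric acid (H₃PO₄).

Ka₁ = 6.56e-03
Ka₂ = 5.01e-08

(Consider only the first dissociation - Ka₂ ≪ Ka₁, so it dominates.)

First dissociation dominates. From Ka₁ = [H⁺][HA⁻]/[H₂A], x² + Ka₁·x − Ka₁·C = 0 with C = 0.15 M and Ka₁ = 6.56e-03. Solving: [H⁺] = (−Ka₁ + √(Ka₁² + 4·Ka₁·C)) / 2 = 2.8260e-02 M. pH = -log(2.8260e-02) = 1.55.

pH = 1.55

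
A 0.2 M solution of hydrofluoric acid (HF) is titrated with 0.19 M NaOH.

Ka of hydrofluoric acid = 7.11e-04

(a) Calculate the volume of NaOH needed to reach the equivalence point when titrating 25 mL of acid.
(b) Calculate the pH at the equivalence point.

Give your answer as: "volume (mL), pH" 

moles acid = 0.2 × 25/1000 = 0.005 mol; V_base = moles/0.19 × 1000 = 26.3 mL. At equivalence only the conjugate base is present: [A⁻] = 0.005/0.051 = 9.7436e-02 M. Kb = Kw/Ka = 1.41e-11; [OH⁻] = √(Kb × [A⁻]) = 1.1706e-06; pOH = 5.93; pH = 14 - pOH = 8.07.

V = 26.3 mL, pH = 8.07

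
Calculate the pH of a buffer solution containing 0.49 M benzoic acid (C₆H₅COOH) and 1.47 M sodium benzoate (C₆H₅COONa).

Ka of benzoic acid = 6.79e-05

pKa = -log(6.79e-05) = 4.17. pH = pKa + log([A⁻]/[HA]) = 4.17 + log(1.47/0.49)

pH = 4.65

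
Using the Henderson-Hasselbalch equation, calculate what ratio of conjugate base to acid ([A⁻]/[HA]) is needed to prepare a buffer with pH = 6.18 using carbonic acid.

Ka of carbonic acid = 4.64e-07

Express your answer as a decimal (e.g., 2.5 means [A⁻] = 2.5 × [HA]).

pKa = -log(4.64e-07) = 6.3335. pH = pKa + log([A⁻]/[HA]), so log([A⁻]/[HA]) = pH − pKa = 6.18 − 6.3335 = -0.1535. [A⁻]/[HA] = 10^(-0.1535) = 0.702

[A⁻]/[HA] = 0.702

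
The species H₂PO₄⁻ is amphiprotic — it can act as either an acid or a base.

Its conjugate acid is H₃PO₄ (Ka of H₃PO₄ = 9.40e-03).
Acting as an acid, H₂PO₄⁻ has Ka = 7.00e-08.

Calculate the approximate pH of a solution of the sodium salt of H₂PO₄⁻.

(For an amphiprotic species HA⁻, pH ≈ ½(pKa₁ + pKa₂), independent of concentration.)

pKa₁ = -log(9.40e-03) = 2.03; pKa₂ = -log(7.00e-08) = 7.15. For an amphiprotic species, pH ≈ ½(pKa₁ + pKa₂) = ½(2.03 + 7.15) = 4.59.

pH = 4.59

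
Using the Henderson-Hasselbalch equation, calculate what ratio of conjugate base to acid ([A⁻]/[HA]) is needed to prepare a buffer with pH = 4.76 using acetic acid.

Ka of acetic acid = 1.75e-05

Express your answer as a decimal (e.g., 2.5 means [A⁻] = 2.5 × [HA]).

pKa = -log(1.75e-05) = 4.7570. pH = pKa + log([A⁻]/[HA]), so log([A⁻]/[HA]) = pH − pKa = 4.76 − 4.7570 = 0.0030. [A⁻]/[HA] = 10^(0.0030) = 1.01

[A⁻]/[HA] = 1.01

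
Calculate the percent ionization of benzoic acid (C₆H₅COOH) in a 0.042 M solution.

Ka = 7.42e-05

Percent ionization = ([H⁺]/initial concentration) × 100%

Using Ka equilibrium: x² + Ka×x - Ka×C = 0. Solving: [H⁺] = 1.7286e-03. Percent = (1.7286e-03/0.042) × 100

Percent ionization = 4.12%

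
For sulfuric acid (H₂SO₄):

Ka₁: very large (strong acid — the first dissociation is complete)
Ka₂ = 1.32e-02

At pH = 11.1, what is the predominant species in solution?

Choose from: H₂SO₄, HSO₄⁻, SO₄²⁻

The first dissociation is complete, so H₂SO₄ itself is never the predominant species in water; pKa₂ = -log(1.32e-02) = 1.88. For a polyprotic acid the predominant species crosses at each pKa: below pKa_n the protonated form dominates, above it the deprotonated form does. At pH = 11.1, the predominant species is SO₄²⁻.

SO₄²⁻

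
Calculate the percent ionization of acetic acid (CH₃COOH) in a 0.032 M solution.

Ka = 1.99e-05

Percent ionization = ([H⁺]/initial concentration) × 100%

Using Ka equilibrium: x² + Ka×x - Ka×C = 0. Solving: [H⁺] = 7.8811e-04. Percent = (7.8811e-04/0.032) × 100

Percent ionization = 2.46%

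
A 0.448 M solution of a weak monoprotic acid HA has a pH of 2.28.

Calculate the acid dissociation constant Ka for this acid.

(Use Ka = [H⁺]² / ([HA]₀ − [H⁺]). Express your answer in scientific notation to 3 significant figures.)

[H⁺] = 10^(−pH) = 10^(−2.28) = 5.248e-03 M. For HA ⇌ H⁺ + A⁻, Ka = [H⁺][A⁻]/[HA] = [H⁺]² / ([HA]₀ − [H⁺]) = (5.248e-03)² / (0.448 − 5.248e-03) = 6.22e-05.

K_a = 6.22e-05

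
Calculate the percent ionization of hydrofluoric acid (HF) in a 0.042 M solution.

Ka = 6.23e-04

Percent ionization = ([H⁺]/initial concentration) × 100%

Using Ka equilibrium: x² + Ka×x - Ka×C = 0. Solving: [H⁺] = 4.8132e-03. Percent = (4.8132e-03/0.042) × 100

Percent ionization = 11.5%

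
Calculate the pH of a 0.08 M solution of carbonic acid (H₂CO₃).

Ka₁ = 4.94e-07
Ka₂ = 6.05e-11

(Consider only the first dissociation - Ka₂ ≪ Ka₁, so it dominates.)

First dissociation dominates. From Ka₁ = [H⁺][HA⁻]/[H₂A], x² + Ka₁·x − Ka₁·C = 0 with C = 0.08 M and Ka₁ = 4.94e-07. Solving: [H⁺] = (−Ka₁ + √(Ka₁² + 4·Ka₁·C)) / 2 = 1.9855e-04 M. pH = -log(1.9855e-04) = 3.70.

pH = 3.70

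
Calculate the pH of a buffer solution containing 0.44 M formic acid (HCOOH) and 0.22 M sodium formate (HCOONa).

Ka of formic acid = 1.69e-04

pKa = -log(1.69e-04) = 3.77. pH = pKa + log([A⁻]/[HA]) = 3.77 + log(0.22/0.44)

pH = 3.47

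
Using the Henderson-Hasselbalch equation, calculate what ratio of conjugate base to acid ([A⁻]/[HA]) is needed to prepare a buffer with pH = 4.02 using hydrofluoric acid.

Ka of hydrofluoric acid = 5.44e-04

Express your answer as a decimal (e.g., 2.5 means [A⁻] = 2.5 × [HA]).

pKa = -log(5.44e-04) = 3.2644. pH = pKa + log([A⁻]/[HA]), so log([A⁻]/[HA]) = pH − pKa = 4.02 − 3.2644 = 0.7556. [A⁻]/[HA] = 10^(0.7556) = 5.70

[A⁻]/[HA] = 5.70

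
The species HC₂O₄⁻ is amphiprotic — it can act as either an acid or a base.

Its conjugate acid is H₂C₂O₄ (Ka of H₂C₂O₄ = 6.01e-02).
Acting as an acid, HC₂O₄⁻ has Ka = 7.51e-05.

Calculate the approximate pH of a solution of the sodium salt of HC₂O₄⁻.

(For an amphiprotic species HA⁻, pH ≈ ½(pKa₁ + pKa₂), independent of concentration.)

pKa₁ = -log(6.01e-02) = 1.22; pKa₂ = -log(7.51e-05) = 4.12. For an amphiprotic species, pH ≈ ½(pKa₁ + pKa₂) = ½(1.22 + 4.12) = 2.67.

pH = 2.67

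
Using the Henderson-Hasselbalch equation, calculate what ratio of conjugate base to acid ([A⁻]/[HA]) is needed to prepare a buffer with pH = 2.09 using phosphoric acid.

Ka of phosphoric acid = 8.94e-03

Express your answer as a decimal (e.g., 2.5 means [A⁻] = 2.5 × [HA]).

pKa = -log(8.94e-03) = 2.0487. pH = pKa + log([A⁻]/[HA]), so log([A⁻]/[HA]) = pH − pKa = 2.09 − 2.0487 = 0.0413. [A⁻]/[HA] = 10^(0.0413) = 1.10

[A⁻]/[HA] = 1.10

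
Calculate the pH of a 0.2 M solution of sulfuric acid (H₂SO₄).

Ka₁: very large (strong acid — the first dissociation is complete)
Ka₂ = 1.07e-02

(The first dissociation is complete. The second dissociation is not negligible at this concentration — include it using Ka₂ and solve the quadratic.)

First dissociation is complete: [H⁺]₀ = [HSO₄⁻]₀ = C = 0.2 M. Second dissociation HSO₄⁻ ⇌ H⁺ + SO₄²⁻: let x = [SO₄²⁻]. Ka₂ = (C + x)·x / (C − x) = 1.07e-02 → x² + (C + Ka₂)·x − Ka₂·C = 0 → x² + 0.21070·x − 2.140e-03 = 0. x = (−0.21070 + √(0.21070² + 4 × 2.140e-03)) / 2 = 9.7092e-03 M. [H⁺] = C + x = 0.2 + 9.7092e-03 = 2.0971e-01 M. pH = -log(2.0971e-01) = 0.68.

pH = 0.68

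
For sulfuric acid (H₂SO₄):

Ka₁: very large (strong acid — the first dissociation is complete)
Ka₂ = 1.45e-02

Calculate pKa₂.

pKa₂ = -log(Ka₂) = -log(1.45e-02) = 1.84.

pK_{a2} = 1.84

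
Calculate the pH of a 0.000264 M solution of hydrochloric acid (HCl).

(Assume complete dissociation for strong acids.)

[H⁺] = 0.000264 M for strong acid. pH = -log[H⁺] = -log(0.000264)

pH = 3.58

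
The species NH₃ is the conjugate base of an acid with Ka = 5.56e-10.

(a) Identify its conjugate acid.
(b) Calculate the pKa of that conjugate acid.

(a) The conjugate acid is formed by adding one H⁺ to NH₃, giving NH₄⁺. (b) pKa = -log(Ka) = -log(5.56e-10) = 9.25.

Conjugate acid: NH₄⁺; pK_a = 9.25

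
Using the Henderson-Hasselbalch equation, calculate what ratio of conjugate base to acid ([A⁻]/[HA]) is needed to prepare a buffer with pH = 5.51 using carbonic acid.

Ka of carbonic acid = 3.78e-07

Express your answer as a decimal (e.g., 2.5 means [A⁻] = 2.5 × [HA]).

pKa = -log(3.78e-07) = 6.4225. pH = pKa + log([A⁻]/[HA]), so log([A⁻]/[HA]) = pH − pKa = 5.51 − 6.4225 = -0.9125. [A⁻]/[HA] = 10^(-0.9125) = 0.122

[A⁻]/[HA] = 0.122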